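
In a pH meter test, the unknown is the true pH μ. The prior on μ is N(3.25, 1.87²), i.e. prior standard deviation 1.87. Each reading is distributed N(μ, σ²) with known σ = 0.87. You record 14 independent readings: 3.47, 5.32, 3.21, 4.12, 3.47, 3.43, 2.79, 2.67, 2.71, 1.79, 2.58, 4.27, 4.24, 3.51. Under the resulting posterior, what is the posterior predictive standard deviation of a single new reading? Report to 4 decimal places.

For Normal data with known variance σ², a Normal(μ₀, σ₀²) prior on μ is conjugate. Posterior precision = 1/σ₀² + n/σ²; posterior mean is the precision-weighted average of μ₀ and x̄.
σ₀² = 1.87² = 3.4969, σ² = 0.87² = 0.7569; σ² + n·σ₀² = 0.7569 + 14·3.4969 = 49.7135.
Posterior precision = 1/σ₀² + n/σ² = 1/3.4969 + 14/0.7569 = (σ² + n·σ₀²)/(σ₀²σ²) = 49.7135/(3.4969·0.7569); posterior variance σₙ² = σ₀²σ²/(σ² + n·σ₀²) = 3.4969·0.7569/49.7135 = 0.053241.
Predictive variance for one new observation = σₙ² + σ² = 3.4969·0.7569/49.7135 + 0.7569 = σ²·(σ₀² + 49.7135)/49.7135 = 0.7569·53.2104/49.7135 = 0.810141; SD = √(0.7569·53.2104/49.7135) = 0.9001.

0.9001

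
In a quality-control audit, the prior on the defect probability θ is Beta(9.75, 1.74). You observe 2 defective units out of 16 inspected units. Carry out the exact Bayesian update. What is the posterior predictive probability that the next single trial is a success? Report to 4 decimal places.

The Beta prior is conjugate to a Binomial/Bernoulli likelihood; the update adds successes to α and failures to β.
Posterior: Beta(α+k, β+n−k) = Beta(9.75+2, 1.74+14) = Beta(11.75, 15.74).
For a single future Bernoulli trial, P(success | data) = α/(α+β) = 0.4274.

0.4274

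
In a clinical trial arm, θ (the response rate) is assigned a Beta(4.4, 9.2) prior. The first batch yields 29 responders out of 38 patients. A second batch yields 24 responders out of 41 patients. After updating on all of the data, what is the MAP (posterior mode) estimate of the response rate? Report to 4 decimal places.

0.6225

The Beta prior is conjugate to a Binomial/Bernoulli likelihood; the update adds successes to α and failures to β.
After batch 1: Beta(4.4+29, 9.2+9) = Beta(33.4, 18.2).
After batch 2: Beta(33.4+24, 18.2+17) = Beta(57.4, 35.2).
Mode of Beta(a,b) for a,b>1 is (a−1)/(a+b−2) = 56.4/90.6 = 0.6225.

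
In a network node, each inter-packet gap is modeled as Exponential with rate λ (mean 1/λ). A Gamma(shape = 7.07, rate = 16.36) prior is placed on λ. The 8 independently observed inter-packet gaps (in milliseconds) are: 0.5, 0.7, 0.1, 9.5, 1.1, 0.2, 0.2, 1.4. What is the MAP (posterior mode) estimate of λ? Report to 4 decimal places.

0.4681

With a Gamma(shape α, rate β) prior on the exponential rate λ, the posterior after n observations with total T = Σxᵢ is Gamma(α+n, β+T).
Sum of observations T = 13.7 milliseconds; n = 8.
Posterior: Gamma(7.07+8, 16.36+13.7) = Gamma(15.07, 30.06).
Mode = (α−1)/β = 0.4681.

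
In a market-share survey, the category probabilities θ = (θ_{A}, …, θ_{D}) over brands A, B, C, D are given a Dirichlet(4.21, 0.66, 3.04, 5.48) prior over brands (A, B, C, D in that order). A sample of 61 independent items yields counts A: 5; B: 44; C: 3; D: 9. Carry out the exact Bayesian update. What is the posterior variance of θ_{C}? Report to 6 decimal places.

The Dirichlet prior is conjugate to the Multinomial likelihood: each posterior αⱼ = prior αⱼ + observed count nⱼ.
Posterior concentration: (9.21, 44.66, 6.04, 14.48), total = 74.39.
Var[θ_j] = α_j(Σα−α_j)/((Σα)²(Σα+1)) = 6.04·68.35/(74.39²·75.39) = 0.000990.

0.000990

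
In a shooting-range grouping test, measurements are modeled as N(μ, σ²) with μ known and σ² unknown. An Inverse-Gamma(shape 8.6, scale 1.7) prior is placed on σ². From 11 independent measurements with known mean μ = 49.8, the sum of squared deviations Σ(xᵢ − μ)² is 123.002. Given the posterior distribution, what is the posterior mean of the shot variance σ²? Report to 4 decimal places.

4.8245

With known mean μ and an Inverse-Gamma(α, β) prior on σ², the Normal likelihood is conjugate: posterior is Inv-Gamma(α + n/2, β + Σ(xᵢ−μ)²/2).
Posterior: Inv-Gamma(8.6 + 11/2, 1.7 + 123.002/2) = Inv-Gamma(14.10, 63.2010).
E[σ²|data] = β/(α−1) = 63.2010/13.10 = 4.8245.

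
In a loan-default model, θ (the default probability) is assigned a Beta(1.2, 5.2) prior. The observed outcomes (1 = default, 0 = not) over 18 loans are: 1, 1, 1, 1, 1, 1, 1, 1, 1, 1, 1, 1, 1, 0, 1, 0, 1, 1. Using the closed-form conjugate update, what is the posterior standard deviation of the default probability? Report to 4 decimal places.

0.0905

The Beta prior is conjugate to a Binomial/Bernoulli likelihood; the update adds successes to α and failures to β.
Posterior: Beta(α+k, β+n−k) = Beta(1.2+16, 5.2+2) = Beta(17.2, 7.2).
Var = αβ/((α+β)²(α+β+1)) = 17.2·7.2/(24.4²·25.4) = 0.00818931; SD = √0.00818931 = 0.0905.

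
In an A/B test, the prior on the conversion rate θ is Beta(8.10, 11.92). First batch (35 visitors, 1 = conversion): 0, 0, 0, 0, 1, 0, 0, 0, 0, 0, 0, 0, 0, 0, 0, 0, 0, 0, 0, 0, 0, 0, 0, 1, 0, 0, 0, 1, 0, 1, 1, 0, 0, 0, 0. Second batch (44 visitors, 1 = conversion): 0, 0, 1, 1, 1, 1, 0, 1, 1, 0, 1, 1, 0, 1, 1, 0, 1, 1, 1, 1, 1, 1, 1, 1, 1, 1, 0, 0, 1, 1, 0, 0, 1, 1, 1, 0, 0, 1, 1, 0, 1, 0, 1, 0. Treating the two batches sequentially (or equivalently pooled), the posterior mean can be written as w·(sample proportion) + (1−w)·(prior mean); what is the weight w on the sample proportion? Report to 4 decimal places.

0.7978

The Beta prior is conjugate to a Binomial/Bernoulli likelihood; the update adds successes to α and failures to β.
Total number of visitors: n = 35 + 44 = 79.
Posterior mean = (α₀+k)/(α₀+β₀+n) = [n/(α₀+β₀+n)]·(k/n) + [(α₀+β₀)/(α₀+β₀+n)]·α₀/(α₀+β₀), so only n and the prior enter the weight.
The weight on the data is w = n/(α₀+β₀+n) = 79/(8.10+11.92+79) = 79/99.02 = 0.7978.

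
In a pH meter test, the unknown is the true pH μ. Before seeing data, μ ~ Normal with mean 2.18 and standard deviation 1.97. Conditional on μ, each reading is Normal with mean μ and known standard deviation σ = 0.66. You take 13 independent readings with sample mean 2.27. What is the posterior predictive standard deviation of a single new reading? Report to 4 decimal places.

0.6847

For Normal data with known variance σ², a Normal(μ₀, σ₀²) prior on μ is conjugate. Posterior precision = 1/σ₀² + n/σ²; posterior mean is the precision-weighted average of μ₀ and x̄.
σ₀² = 1.97² = 3.8809, σ² = 0.66² = 0.4356; σ² + n·σ₀² = 0.4356 + 13·3.8809 = 50.8873.
Posterior precision = 1/σ₀² + n/σ² = 1/3.8809 + 13/0.4356 = (σ² + n·σ₀²)/(σ₀²σ²) = 50.8873/(3.8809·0.4356); posterior variance σₙ² = σ₀²σ²/(σ² + n·σ₀²) = 3.8809·0.4356/50.8873 = 0.033221.
Predictive variance for one new observation = σₙ² + σ² = 3.8809·0.4356/50.8873 + 0.4356 = σ²·(σ₀² + 50.8873)/50.8873 = 0.4356·54.7682/50.8873 = 0.468821; SD = √(0.4356·54.7682/50.8873) = 0.6847.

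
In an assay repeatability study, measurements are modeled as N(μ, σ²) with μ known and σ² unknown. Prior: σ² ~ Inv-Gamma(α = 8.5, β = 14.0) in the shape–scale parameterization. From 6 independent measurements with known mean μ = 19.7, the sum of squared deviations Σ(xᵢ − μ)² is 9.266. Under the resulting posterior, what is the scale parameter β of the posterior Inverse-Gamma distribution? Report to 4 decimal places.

18.6330

With known mean μ and an Inverse-Gamma(α, β) prior on σ², the Normal likelihood is conjugate: posterior is Inv-Gamma(α + n/2, β + Σ(xᵢ−μ)²/2).
Posterior: Inv-Gamma(8.5 + 6/2, 14.0 + 9.266/2) = Inv-Gamma(11.50, 18.6330).
Posterior β = 18.6330.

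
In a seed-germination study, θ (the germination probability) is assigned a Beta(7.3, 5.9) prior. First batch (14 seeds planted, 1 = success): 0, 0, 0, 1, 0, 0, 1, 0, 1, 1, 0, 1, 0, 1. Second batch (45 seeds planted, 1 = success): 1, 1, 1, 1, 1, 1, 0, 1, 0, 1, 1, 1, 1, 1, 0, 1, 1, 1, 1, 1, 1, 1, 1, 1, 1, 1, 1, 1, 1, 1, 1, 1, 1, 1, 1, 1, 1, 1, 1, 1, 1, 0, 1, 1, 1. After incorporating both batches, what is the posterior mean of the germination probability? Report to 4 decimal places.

0.7521

The Beta prior is conjugate to a Binomial/Bernoulli likelihood; the update adds successes to α and failures to β.
After batch 1: Beta(7.3+6, 5.9+8) = Beta(13.3, 13.9).
After batch 2: Beta(13.3+41, 13.9+4) = Beta(54.3, 17.9).
Posterior mean = α/(α+β) = 54.3/72.2 = 0.7521.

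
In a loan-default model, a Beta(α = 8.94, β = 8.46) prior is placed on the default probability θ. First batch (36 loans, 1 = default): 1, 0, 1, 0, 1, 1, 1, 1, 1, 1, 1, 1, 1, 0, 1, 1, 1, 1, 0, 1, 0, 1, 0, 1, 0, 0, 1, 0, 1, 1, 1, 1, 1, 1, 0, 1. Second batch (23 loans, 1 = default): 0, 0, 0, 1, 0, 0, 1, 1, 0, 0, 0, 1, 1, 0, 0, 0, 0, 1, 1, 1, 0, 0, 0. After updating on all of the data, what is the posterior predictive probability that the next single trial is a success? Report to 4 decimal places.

0.5620

The Beta prior is conjugate to a Binomial/Bernoulli likelihood; the update adds successes to α and failures to β.
After batch 1: Beta(8.94+26, 8.46+10) = Beta(34.94, 18.46).
After batch 2: Beta(34.94+8, 18.46+15) = Beta(42.94, 33.46).
For a single future Bernoulli trial, P(success | data) = α/(α+β) = 0.5620.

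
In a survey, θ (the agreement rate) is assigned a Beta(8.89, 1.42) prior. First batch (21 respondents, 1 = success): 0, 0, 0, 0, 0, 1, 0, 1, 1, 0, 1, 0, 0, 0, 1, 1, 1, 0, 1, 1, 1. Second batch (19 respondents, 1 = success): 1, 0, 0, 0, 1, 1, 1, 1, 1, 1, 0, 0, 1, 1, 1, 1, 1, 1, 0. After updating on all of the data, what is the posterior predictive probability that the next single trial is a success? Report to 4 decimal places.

0.6339

The Beta prior is conjugate to a Binomial/Bernoulli likelihood; the update adds successes to α and failures to β.
After batch 1: Beta(8.89+10, 1.42+11) = Beta(18.89, 12.42).
After batch 2: Beta(18.89+13, 12.42+6) = Beta(31.89, 18.42).
For a single future Bernoulli trial, P(success | data) = α/(α+β) = 0.6339.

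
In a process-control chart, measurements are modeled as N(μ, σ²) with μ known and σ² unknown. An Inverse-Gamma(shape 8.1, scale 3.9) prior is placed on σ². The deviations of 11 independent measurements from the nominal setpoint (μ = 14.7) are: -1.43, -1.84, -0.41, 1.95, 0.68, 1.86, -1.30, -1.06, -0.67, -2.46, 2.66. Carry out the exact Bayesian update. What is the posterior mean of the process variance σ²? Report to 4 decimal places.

1.4886

With known mean μ and an Inverse-Gamma(α, β) prior on σ², the Normal likelihood is conjugate: posterior is Inv-Gamma(α + n/2, β + Σ(xᵢ−μ)²/2).
Σ(xᵢ−μ)² = (-1.43)² + (-1.84)² + (-0.41)² + (1.95)² + (0.68)² + (1.86)² + (-1.30)² + (-1.06)² + (-0.67)² + (-2.46)² + (2.66)² = 29.7128.
Posterior: Inv-Gamma(8.1 + 11/2, 3.9 + 29.7128/2) = Inv-Gamma(13.60, 18.75640).
E[σ²|data] = β/(α−1) = 18.75640/12.60 = 1.4886.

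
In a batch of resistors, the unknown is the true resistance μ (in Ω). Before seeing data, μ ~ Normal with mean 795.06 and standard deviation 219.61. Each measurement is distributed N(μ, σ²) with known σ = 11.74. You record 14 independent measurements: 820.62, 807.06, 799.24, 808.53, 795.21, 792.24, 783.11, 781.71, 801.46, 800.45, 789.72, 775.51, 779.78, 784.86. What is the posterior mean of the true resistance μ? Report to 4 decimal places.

794.2502

For Normal data with known variance σ², a Normal(μ₀, σ₀²) prior on μ is conjugate. Posterior precision = 1/σ₀² + n/σ²; posterior mean is the precision-weighted average of μ₀ and x̄.
Σxᵢ = 820.62 + 807.06 + 799.24 + 808.53 + 795.21 + 792.24 + 783.11 + 781.71 + 801.46 + 800.45 + 789.72 + 775.51 + 779.78 + 784.86 = 11119.5, so n·x̄ = 11119.5.
σ₀² = 219.61² = 48228.5521, σ² = 11.74² = 137.8276; σ² + n·σ₀² = 137.8276 + 14·48228.5521 = 675337.557.
Posterior mean = (μ₀/σ₀² + n·x̄/σ²)/(1/σ₀² + n/σ²) = (σ²·μ₀ + σ₀²·n·x̄)/(σ² + n·σ₀²) = (137.8276·795.06 + 48228.5521·11119.5)/675337.557 = 536386966.287606/675337.557 = 794.2502.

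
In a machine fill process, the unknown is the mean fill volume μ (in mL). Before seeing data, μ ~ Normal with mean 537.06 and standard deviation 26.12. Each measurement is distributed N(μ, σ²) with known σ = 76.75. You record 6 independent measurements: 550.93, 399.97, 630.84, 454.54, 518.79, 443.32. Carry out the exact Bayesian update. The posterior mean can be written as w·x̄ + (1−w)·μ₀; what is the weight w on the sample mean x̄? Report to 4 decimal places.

For Normal data with known variance σ², a Normal(μ₀, σ₀²) prior on μ is conjugate. Posterior precision = 1/σ₀² + n/σ²; posterior mean is the precision-weighted average of μ₀ and x̄.
σ₀² = 26.12² = 682.2544, σ² = 76.75² = 5890.5625. Prior precision 1/σ₀² = 1/682.2544; data precision n/σ² = 6/5890.5625.
w = (n/σ²)/(1/σ₀² + n/σ²) = n·σ₀²/(σ² + n·σ₀²) = 6·682.2544/(5890.5625 + 6·682.2544) = 4093.5264/9984.0889 = 0.4100.

0.4100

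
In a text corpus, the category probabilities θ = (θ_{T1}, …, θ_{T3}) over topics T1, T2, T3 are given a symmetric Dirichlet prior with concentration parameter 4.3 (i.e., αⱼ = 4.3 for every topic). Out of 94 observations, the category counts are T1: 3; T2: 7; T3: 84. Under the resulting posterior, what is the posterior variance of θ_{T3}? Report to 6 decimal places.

0.001332

The Dirichlet prior is conjugate to the Multinomial likelihood: each posterior αⱼ = prior αⱼ + observed count nⱼ.
Posterior concentration: (7.3, 11.3, 88.3), total = 106.9.
Var[θ_j] = α_j(Σα−α_j)/((Σα)²(Σα+1)) = 88.3·18.6/(106.9²·107.9) = 0.001332.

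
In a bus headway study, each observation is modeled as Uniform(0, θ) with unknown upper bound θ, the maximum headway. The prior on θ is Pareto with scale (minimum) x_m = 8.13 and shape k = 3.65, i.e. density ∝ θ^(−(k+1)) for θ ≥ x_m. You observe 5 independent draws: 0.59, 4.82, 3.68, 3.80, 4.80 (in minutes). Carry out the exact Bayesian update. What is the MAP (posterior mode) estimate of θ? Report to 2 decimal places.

8.13

A Pareto(scale x_m, shape k) prior on the upper bound θ of Uniform(0, θ) is conjugate: posterior is Pareto(max(x_m, max xᵢ), k + n).
Sample maximum = 4.82; prior scale x_m = 8.13 → posterior scale = max = 8.13.
Posterior shape = 3.65 + 5 = 8.65.
The Pareto density is decreasing on [x_m, ∞), so the mode is x_m = 8.13.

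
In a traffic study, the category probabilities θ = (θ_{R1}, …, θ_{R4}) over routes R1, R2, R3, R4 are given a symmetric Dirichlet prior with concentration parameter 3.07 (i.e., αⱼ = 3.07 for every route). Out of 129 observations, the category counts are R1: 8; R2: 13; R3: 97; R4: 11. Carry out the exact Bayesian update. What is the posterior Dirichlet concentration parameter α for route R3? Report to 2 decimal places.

100.07

The Dirichlet prior is conjugate to the Multinomial likelihood: each posterior αⱼ = prior αⱼ + observed count nⱼ.
Posterior concentration: (11.07, 16.07, 100.07, 14.07), total = 141.28.
α_{R3} = 3.07 + 97 = 100.07.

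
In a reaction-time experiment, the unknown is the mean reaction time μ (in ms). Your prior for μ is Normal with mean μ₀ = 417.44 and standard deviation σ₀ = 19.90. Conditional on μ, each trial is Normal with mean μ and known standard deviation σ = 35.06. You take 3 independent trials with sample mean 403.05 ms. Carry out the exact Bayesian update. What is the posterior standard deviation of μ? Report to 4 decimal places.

For Normal data with known variance σ², a Normal(μ₀, σ₀²) prior on μ is conjugate. Posterior precision = 1/σ₀² + n/σ²; posterior mean is the precision-weighted average of μ₀ and x̄.
σ₀² = 19.90² = 396.01, σ² = 35.06² = 1229.2036; σ² + n·σ₀² = 1229.2036 + 3·396.01 = 2417.2336.
Posterior precision = 1/σ₀² + n/σ² = 1/396.01 + 3/1229.2036 = (σ² + n·σ₀²)/(σ₀²σ²) = 2417.2336/(396.01·1229.2036); posterior variance σₙ² = σ₀²σ²/(σ² + n·σ₀²) = 396.01·1229.2036/2417.2336 = 201.377690.
Posterior SD = √σₙ² = √(396.01·1229.2036/2417.2336) = 14.1908.

14.1908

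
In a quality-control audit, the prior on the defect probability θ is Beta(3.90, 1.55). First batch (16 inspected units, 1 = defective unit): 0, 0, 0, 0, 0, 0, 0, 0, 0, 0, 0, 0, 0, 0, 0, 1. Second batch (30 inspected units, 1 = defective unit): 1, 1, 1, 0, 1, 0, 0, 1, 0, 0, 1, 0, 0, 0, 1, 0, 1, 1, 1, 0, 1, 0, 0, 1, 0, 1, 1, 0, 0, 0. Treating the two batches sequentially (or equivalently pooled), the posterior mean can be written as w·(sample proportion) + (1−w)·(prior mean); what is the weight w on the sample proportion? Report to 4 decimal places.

0.8941

The Beta prior is conjugate to a Binomial/Bernoulli likelihood; the update adds successes to α and failures to β.
Total number of inspected units: n = 16 + 30 = 46.
Posterior mean = (α₀+k)/(α₀+β₀+n) = [n/(α₀+β₀+n)]·(k/n) + [(α₀+β₀)/(α₀+β₀+n)]·α₀/(α₀+β₀), so only n and the prior enter the weight.
The weight on the data is w = n/(α₀+β₀+n) = 46/(3.90+1.55+46) = 46/51.45 = 0.8941.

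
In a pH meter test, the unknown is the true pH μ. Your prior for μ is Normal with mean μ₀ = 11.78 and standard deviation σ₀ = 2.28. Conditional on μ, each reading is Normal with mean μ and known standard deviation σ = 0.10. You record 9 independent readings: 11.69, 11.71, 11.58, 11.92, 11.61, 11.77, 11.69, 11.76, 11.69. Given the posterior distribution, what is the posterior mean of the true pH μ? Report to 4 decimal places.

11.7133

For Normal data with known variance σ², a Normal(μ₀, σ₀²) prior on μ is conjugate. Posterior precision = 1/σ₀² + n/σ²; posterior mean is the precision-weighted average of μ₀ and x̄.
Σxᵢ = 11.69 + 11.71 + 11.58 + 11.92 + 11.61 + 11.77 + 11.69 + 11.76 + 11.69 = 105.42, so n·x̄ = 105.42.
σ₀² = 2.28² = 5.1984, σ² = 0.10² = 0.01; σ² + n·σ₀² = 0.01 + 9·5.1984 = 46.7956.
Posterior mean = (μ₀/σ₀² + n·x̄/σ²)/(1/σ₀² + n/σ²) = (σ²·μ₀ + σ₀²·n·x̄)/(σ² + n·σ₀²) = (0.01·11.78 + 5.1984·105.42)/46.7956 = 548.133128/46.7956 = 11.7133.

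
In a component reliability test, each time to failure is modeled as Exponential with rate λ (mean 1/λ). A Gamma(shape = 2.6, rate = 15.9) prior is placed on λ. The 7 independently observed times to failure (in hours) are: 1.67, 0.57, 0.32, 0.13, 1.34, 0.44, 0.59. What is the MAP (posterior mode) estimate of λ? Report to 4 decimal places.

With a Gamma(shape α, rate β) prior on the exponential rate λ, the posterior after n observations with total T = Σxᵢ is Gamma(α+n, β+T).
Sum of observations T = 5.06 hours; n = 7.
Posterior: Gamma(2.6+7, 15.9+5.06) = Gamma(9.6, 20.96).
Mode = (α−1)/β = 0.4103.

0.4103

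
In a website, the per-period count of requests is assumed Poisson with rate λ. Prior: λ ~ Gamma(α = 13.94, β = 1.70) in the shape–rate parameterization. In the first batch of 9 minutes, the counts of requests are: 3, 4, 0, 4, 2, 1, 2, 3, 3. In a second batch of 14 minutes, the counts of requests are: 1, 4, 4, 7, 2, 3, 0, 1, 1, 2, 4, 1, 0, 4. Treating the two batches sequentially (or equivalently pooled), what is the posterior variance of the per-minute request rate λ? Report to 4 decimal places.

0.1146

With a Gamma(shape α, rate β) prior, the Poisson likelihood is conjugate: the posterior is Gamma(α + ΣXᵢ, β + n).
Batch 1: sum of counts S = 22 over n = 9 minutes.
After batch 1: Gamma(α+S, β+n) = Gamma(13.94+22, 1.70+9) = Gamma(35.94, 10.70).
Batch 2: sum of counts S = 34 over n = 14 minutes.
After batch 2: Gamma(α+S, β+n) = Gamma(35.94+34, 10.70+14) = Gamma(69.94, 24.70).
Var = α/β² = 69.94/24.70² = 0.1146.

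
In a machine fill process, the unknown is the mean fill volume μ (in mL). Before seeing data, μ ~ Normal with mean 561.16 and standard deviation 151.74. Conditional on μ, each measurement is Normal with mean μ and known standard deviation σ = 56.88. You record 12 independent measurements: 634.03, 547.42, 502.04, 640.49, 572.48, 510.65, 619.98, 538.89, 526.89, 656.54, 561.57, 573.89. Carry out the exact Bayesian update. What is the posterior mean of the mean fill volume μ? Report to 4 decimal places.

573.5936

For Normal data with known variance σ², a Normal(μ₀, σ₀²) prior on μ is conjugate. Posterior precision = 1/σ₀² + n/σ²; posterior mean is the precision-weighted average of μ₀ and x̄.
Σxᵢ = 634.03 + 547.42 + 502.04 + 640.49 + 572.48 + 510.65 + 619.98 + 538.89 + 526.89 + 656.54 + 561.57 + 573.89 = 6884.87, so n·x̄ = 6884.87.
σ₀² = 151.74² = 23025.0276, σ² = 56.88² = 3235.3344; σ² + n·σ₀² = 3235.3344 + 12·23025.0276 = 279535.6656.
Posterior mean = (μ₀/σ₀² + n·x̄/σ²)/(1/σ₀² + n/σ²) = (σ²·μ₀ + σ₀²·n·x̄)/(σ² + n·σ₀²) = (3235.3344·561.16 + 23025.0276·6884.87)/279535.6656 = 160339862.024316/279535.6656 = 573.5936.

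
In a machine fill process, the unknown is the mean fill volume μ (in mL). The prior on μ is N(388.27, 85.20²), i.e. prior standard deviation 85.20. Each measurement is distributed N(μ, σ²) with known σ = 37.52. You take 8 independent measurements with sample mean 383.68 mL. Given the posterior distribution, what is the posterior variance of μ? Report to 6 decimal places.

For Normal data with known variance σ², a Normal(μ₀, σ₀²) prior on μ is conjugate. Posterior precision = 1/σ₀² + n/σ²; posterior mean is the precision-weighted average of μ₀ and x̄.
σ₀² = 85.20² = 7259.04, σ² = 37.52² = 1407.7504; σ² + n·σ₀² = 1407.7504 + 8·7259.04 = 59480.0704.
Posterior precision = 1/σ₀² + n/σ² = 1/7259.04 + 8/1407.7504 = (σ² + n·σ₀²)/(σ₀²σ²) = 59480.0704/(7259.04·1407.7504); posterior variance σₙ² = σ₀²σ²/(σ² + n·σ₀²) = 7259.04·1407.7504/59480.0704 = 171.804041.

171.804041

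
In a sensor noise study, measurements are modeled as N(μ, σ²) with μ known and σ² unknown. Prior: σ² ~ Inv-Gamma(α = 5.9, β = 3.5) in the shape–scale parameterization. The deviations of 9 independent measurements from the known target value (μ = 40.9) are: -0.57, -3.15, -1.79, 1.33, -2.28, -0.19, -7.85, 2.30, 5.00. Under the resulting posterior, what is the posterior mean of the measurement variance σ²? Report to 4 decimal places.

With known mean μ and an Inverse-Gamma(α, β) prior on σ², the Normal likelihood is conjugate: posterior is Inv-Gamma(α + n/2, β + Σ(xᵢ−μ)²/2).
Σ(xᵢ−μ)² = (-0.57)² + (-3.15)² + (-1.79)² + (1.33)² + (-2.28)² + (-0.19)² + (-7.85)² + (2.30)² + (5.00)² = 112.3674.
Posterior: Inv-Gamma(5.9 + 9/2, 3.5 + 112.3674/2) = Inv-Gamma(10.40, 59.68370).
E[σ²|data] = β/(α−1) = 59.68370/9.40 = 6.3493.

6.3493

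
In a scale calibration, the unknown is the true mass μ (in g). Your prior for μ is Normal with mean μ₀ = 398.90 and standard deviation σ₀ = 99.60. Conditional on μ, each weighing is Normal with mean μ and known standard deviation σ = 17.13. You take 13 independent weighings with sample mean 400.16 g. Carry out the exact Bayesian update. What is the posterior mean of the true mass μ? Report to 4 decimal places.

400.1571

For Normal data with known variance σ², a Normal(μ₀, σ₀²) prior on μ is conjugate. Posterior precision = 1/σ₀² + n/σ²; posterior mean is the precision-weighted average of μ₀ and x̄.
n·x̄ = 13·400.16 = 5202.08.
σ₀² = 99.60² = 9920.16, σ² = 17.13² = 293.4369; σ² + n·σ₀² = 293.4369 + 13·9920.16 = 129255.5169.
Posterior mean = (μ₀/σ₀² + n·x̄/σ²)/(1/σ₀² + n/σ²) = (σ²·μ₀ + σ₀²·n·x̄)/(σ² + n·σ₀²) = (293.4369·398.90 + 9920.16·5202.08)/129255.5169 = 51722517.91221/129255.5169 = 400.1571.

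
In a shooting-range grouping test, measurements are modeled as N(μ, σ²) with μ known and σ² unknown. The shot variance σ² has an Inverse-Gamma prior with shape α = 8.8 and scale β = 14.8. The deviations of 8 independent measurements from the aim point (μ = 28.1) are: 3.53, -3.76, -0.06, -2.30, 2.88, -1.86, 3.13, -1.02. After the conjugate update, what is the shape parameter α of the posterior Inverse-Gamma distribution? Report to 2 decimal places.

With known mean μ and an Inverse-Gamma(α, β) prior on σ², the Normal likelihood is conjugate: posterior is Inv-Gamma(α + n/2, β + Σ(xᵢ−μ)²/2).
Σ(xᵢ−μ)² = (3.53)² + (-3.76)² + (-0.06)² + (-2.30)² + (2.88)² + (-1.86)² + (3.13)² + (-1.02)² = 54.4834.
Posterior: Inv-Gamma(8.8 + 8/2, 14.8 + 54.4834/2) = Inv-Gamma(12.80, 42.04170).
Posterior α = 12.80.

12.80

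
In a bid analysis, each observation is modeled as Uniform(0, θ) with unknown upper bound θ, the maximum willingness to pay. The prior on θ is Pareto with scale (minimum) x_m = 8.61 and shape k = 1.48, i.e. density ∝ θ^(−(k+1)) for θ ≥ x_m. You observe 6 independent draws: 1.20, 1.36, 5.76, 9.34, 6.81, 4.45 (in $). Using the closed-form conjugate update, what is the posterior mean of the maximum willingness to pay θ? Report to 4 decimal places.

10.7814

A Pareto(scale x_m, shape k) prior on the upper bound θ of Uniform(0, θ) is conjugate: posterior is Pareto(max(x_m, max xᵢ), k + n).
Sample maximum = 9.34; prior scale x_m = 8.61 → posterior scale = max = 9.34.
Posterior shape = 1.48 + 6 = 7.48.
E[θ|data] = k·x_m/(k−1) = 7.48·9.34/6.48 = 10.7814.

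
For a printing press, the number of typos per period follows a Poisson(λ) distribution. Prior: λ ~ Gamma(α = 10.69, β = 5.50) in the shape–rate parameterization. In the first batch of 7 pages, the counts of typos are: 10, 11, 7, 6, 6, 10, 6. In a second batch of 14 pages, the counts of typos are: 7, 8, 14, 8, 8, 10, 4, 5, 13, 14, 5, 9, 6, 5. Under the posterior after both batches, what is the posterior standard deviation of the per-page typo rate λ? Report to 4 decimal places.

0.5100

With a Gamma(shape α, rate β) prior, the Poisson likelihood is conjugate: the posterior is Gamma(α + ΣXᵢ, β + n).
Batch 1: sum of counts S = 56 over n = 7 pages.
After batch 1: Gamma(α+S, β+n) = Gamma(10.69+56, 5.50+7) = Gamma(66.69, 12.50).
Batch 2: sum of counts S = 116 over n = 14 pages.
After batch 2: Gamma(α+S, β+n) = Gamma(66.69+116, 12.50+14) = Gamma(182.69, 26.50).
SD = √α/β = √182.69/26.50 = 0.5100.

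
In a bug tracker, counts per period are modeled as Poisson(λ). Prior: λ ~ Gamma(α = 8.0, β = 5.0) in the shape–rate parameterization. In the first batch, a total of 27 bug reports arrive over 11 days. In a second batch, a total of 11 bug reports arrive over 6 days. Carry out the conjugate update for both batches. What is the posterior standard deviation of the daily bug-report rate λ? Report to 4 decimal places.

0.3083

With a Gamma(shape α, rate β) prior, the Poisson likelihood is conjugate: the posterior is Gamma(α + ΣXᵢ, β + n).
After batch 1: Gamma(α+S, β+n) = Gamma(8.0+27, 5.0+11) = Gamma(35.0, 16.0).
After batch 2: Gamma(α+S, β+n) = Gamma(35.0+11, 16.0+6) = Gamma(46.0, 22.0).
SD = √α/β = √46.0/22.0 = 0.3083.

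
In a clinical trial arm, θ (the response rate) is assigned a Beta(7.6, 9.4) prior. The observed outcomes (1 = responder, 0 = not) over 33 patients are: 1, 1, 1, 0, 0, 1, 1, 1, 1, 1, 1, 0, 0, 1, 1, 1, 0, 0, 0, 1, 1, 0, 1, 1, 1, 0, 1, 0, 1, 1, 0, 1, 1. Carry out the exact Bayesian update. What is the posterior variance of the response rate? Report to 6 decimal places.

The Beta prior is conjugate to a Binomial/Bernoulli likelihood; the update adds successes to α and failures to β.
Posterior: Beta(α+k, β+n−k) = Beta(7.6+22, 9.4+11) = Beta(29.6, 20.4).
Var = αβ/((α+β)²(α+β+1)) = 29.6·20.4/(50.0²·51.0) = 0.004736.

0.004736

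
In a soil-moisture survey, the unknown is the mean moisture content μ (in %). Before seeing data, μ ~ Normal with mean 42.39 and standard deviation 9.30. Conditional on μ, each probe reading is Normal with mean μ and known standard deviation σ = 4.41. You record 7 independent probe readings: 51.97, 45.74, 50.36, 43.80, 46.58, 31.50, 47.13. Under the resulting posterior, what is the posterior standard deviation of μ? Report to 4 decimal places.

1.6407

For Normal data with known variance σ², a Normal(μ₀, σ₀²) prior on μ is conjugate. Posterior precision = 1/σ₀² + n/σ²; posterior mean is the precision-weighted average of μ₀ and x̄.
σ₀² = 9.30² = 86.49, σ² = 4.41² = 19.4481; σ² + n·σ₀² = 19.4481 + 7·86.49 = 624.8781.
Posterior precision = 1/σ₀² + n/σ² = 1/86.49 + 7/19.4481 = (σ² + n·σ₀²)/(σ₀²σ²) = 624.8781/(86.49·19.4481); posterior variance σₙ² = σ₀²σ²/(σ² + n·σ₀²) = 86.49·19.4481/624.8781 = 2.691831.
Posterior SD = √σₙ² = √(86.49·19.4481/624.8781) = 1.6407.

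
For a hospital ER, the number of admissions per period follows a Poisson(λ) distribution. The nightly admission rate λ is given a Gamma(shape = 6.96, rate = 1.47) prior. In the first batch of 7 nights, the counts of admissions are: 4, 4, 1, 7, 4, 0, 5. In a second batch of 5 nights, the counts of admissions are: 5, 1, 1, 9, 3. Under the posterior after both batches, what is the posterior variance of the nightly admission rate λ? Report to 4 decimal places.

0.2809

With a Gamma(shape α, rate β) prior, the Poisson likelihood is conjugate: the posterior is Gamma(α + ΣXᵢ, β + n).
Batch 1: sum of counts S = 25 over n = 7 nights.
After batch 1: Gamma(α+S, β+n) = Gamma(6.96+25, 1.47+7) = Gamma(31.96, 8.47).
Batch 2: sum of counts S = 19 over n = 5 nights.
After batch 2: Gamma(α+S, β+n) = Gamma(31.96+19, 8.47+5) = Gamma(50.96, 13.47).
Var = α/β² = 50.96/13.47² = 0.2809.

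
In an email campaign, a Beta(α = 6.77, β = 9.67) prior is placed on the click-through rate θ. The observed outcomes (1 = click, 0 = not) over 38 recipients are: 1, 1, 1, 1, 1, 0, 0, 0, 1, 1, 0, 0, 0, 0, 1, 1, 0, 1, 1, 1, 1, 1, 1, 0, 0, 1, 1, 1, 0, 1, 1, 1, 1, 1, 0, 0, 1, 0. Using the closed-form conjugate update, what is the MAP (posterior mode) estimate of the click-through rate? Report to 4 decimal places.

The Beta prior is conjugate to a Binomial/Bernoulli likelihood; the update adds successes to α and failures to β.
Posterior: Beta(α+k, β+n−k) = Beta(6.77+24, 9.67+14) = Beta(30.77, 23.67).
Mode of Beta(a,b) for a,b>1 is (a−1)/(a+b−2) = 29.77/52.44 = 0.5677.

0.5677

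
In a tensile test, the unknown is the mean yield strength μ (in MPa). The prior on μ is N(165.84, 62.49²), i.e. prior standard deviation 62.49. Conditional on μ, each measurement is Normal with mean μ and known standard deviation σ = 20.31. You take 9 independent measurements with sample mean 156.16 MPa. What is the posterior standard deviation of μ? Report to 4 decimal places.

For Normal data with known variance σ², a Normal(μ₀, σ₀²) prior on μ is conjugate. Posterior precision = 1/σ₀² + n/σ²; posterior mean is the precision-weighted average of μ₀ and x̄.
σ₀² = 62.49² = 3905.0001, σ² = 20.31² = 412.4961; σ² + n·σ₀² = 412.4961 + 9·3905.0001 = 35557.497.
Posterior precision = 1/σ₀² + n/σ² = 1/3905.0001 + 9/412.4961 = (σ² + n·σ₀²)/(σ₀²σ²) = 35557.497/(3905.0001·412.4961); posterior variance σₙ² = σ₀²σ²/(σ² + n·σ₀²) = 3905.0001·412.4961/35557.497 = 45.301201.
Posterior SD = √σₙ² = √(3905.0001·412.4961/35557.497) = 6.7306.

6.7306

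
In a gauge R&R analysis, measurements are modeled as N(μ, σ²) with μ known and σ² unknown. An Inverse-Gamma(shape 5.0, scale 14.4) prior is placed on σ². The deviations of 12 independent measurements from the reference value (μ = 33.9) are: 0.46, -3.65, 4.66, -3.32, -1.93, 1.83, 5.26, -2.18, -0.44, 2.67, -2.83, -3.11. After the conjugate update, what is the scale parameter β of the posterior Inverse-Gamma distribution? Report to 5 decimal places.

With known mean μ and an Inverse-Gamma(α, β) prior on σ², the Normal likelihood is conjugate: posterior is Inv-Gamma(α + n/2, β + Σ(xᵢ−μ)²/2).
Σ(xᵢ−μ)² = (0.46)² + (-3.65)² + (4.66)² + (-3.32)² + (-1.93)² + (1.83)² + (5.26)² + (-2.18)² + (-0.44)² + (2.67)² + (-2.83)² + (-3.11)² = 110.7694.
Posterior: Inv-Gamma(5.0 + 12/2, 14.4 + 110.7694/2) = Inv-Gamma(11.00, 69.78470).
Posterior β = 69.78470.

69.78470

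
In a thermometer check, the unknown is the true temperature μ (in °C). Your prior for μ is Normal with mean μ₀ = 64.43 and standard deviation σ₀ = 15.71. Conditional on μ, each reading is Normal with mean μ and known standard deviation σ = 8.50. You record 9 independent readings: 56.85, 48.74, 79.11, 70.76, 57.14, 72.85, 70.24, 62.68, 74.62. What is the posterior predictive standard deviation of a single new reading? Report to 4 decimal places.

For Normal data with known variance σ², a Normal(μ₀, σ₀²) prior on μ is conjugate. Posterior precision = 1/σ₀² + n/σ²; posterior mean is the precision-weighted average of μ₀ and x̄.
σ₀² = 15.71² = 246.8041, σ² = 8.50² = 72.25; σ² + n·σ₀² = 72.25 + 9·246.8041 = 2293.4869.
Posterior precision = 1/σ₀² + n/σ² = 1/246.8041 + 9/72.25 = (σ² + n·σ₀²)/(σ₀²σ²) = 2293.4869/(246.8041·72.25); posterior variance σₙ² = σ₀²σ²/(σ² + n·σ₀²) = 246.8041·72.25/2293.4869 = 7.774885.
Predictive variance for one new observation = σₙ² + σ² = 246.8041·72.25/2293.4869 + 72.25 = σ²·(σ₀² + 2293.4869)/2293.4869 = 72.25·2540.291/2293.4869 = 80.024885; SD = √(72.25·2540.291/2293.4869) = 8.9457.

8.9457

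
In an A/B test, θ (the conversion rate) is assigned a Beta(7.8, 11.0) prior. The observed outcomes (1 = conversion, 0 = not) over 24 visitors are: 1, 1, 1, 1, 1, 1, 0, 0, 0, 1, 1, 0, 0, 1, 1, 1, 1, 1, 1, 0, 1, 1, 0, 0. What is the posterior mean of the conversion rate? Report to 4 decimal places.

The Beta prior is conjugate to a Binomial/Bernoulli likelihood; the update adds successes to α and failures to β.
Posterior: Beta(α+k, β+n−k) = Beta(7.8+16, 11.0+8) = Beta(23.8, 19.0).
Posterior mean = α/(α+β) = 23.8/42.8 = 0.5561.

0.5561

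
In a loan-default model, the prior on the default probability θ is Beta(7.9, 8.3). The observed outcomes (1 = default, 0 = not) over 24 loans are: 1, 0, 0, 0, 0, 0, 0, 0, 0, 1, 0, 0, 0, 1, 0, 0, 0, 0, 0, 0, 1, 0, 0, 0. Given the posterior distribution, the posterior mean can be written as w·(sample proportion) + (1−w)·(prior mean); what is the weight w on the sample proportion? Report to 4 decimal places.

0.5970

The Beta prior is conjugate to a Binomial/Bernoulli likelihood; the update adds successes to α and failures to β.
Posterior mean = (α₀+k)/(α₀+β₀+n) = [n/(α₀+β₀+n)]·(k/n) + [(α₀+β₀)/(α₀+β₀+n)]·α₀/(α₀+β₀), so only n and the prior enter the weight.
The weight on the data is w = n/(α₀+β₀+n) = 24/(7.9+8.3+24) = 24/40.2 = 0.5970.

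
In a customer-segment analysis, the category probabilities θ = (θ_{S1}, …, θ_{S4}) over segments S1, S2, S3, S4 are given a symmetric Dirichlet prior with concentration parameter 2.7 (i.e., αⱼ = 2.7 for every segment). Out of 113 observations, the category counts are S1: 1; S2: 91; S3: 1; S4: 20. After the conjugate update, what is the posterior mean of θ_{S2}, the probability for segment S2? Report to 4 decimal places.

0.7569

The Dirichlet prior is conjugate to the Multinomial likelihood: each posterior αⱼ = prior αⱼ + observed count nⱼ.
Posterior concentration: (3.7, 93.7, 3.7, 22.7), total = 123.8.
E[θ_{S2}|data] = α_{S2}/Σα = 93.7/123.8 = 0.7569.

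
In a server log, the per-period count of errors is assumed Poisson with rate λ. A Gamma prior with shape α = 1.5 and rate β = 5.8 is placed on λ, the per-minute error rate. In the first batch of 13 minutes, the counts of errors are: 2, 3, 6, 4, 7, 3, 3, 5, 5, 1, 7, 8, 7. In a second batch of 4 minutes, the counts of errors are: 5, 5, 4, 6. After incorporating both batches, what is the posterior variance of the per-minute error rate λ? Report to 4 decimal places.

0.1587

With a Gamma(shape α, rate β) prior, the Poisson likelihood is conjugate: the posterior is Gamma(α + ΣXᵢ, β + n).
Batch 1: sum of counts S = 61 over n = 13 minutes.
After batch 1: Gamma(α+S, β+n) = Gamma(1.5+61, 5.8+13) = Gamma(62.5, 18.8).
Batch 2: sum of counts S = 20 over n = 4 minutes.
After batch 2: Gamma(α+S, β+n) = Gamma(62.5+20, 18.8+4) = Gamma(82.5, 22.8).
Var = α/β² = 82.5/22.8² = 0.1587.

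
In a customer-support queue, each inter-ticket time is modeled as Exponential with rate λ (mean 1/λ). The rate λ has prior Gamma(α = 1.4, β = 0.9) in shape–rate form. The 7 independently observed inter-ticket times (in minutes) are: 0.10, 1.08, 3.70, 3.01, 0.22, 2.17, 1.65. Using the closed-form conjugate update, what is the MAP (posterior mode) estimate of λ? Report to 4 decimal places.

0.5768

With a Gamma(shape α, rate β) prior on the exponential rate λ, the posterior after n observations with total T = Σxᵢ is Gamma(α+n, β+T).
Sum of observations T = 11.93 minutes; n = 7.
Posterior: Gamma(1.4+7, 0.9+11.93) = Gamma(8.4, 12.83).
Mode = (α−1)/β = 0.5768.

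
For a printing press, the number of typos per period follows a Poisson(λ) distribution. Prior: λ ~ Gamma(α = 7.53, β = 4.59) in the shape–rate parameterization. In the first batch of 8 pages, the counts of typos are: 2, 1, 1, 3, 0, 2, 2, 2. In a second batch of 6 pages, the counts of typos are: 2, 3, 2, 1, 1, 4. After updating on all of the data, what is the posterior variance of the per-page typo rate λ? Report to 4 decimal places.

With a Gamma(shape α, rate β) prior, the Poisson likelihood is conjugate: the posterior is Gamma(α + ΣXᵢ, β + n).
Batch 1: sum of counts S = 13 over n = 8 pages.
After batch 1: Gamma(α+S, β+n) = Gamma(7.53+13, 4.59+8) = Gamma(20.53, 12.59).
Batch 2: sum of counts S = 13 over n = 6 pages.
After batch 2: Gamma(α+S, β+n) = Gamma(20.53+13, 12.59+6) = Gamma(33.53, 18.59).
Var = α/β² = 33.53/18.59² = 0.0970.

0.0970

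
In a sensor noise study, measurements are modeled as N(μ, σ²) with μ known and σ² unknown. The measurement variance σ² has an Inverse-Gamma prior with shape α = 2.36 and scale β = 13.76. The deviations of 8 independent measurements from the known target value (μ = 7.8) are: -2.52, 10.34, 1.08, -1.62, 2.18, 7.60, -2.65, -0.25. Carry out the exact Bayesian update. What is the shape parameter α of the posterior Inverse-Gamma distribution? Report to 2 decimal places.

6.36

With known mean μ and an Inverse-Gamma(α, β) prior on σ², the Normal likelihood is conjugate: posterior is Inv-Gamma(α + n/2, β + Σ(xᵢ−μ)²/2).
Σ(xᵢ−μ)² = (-2.52)² + (10.34)² + (1.08)² + (-1.62)² + (2.18)² + (7.60)² + (-2.65)² + (-0.25)² = 186.6542.
Posterior: Inv-Gamma(2.36 + 8/2, 13.76 + 186.6542/2) = Inv-Gamma(6.36, 107.08710).
Posterior α = 6.36.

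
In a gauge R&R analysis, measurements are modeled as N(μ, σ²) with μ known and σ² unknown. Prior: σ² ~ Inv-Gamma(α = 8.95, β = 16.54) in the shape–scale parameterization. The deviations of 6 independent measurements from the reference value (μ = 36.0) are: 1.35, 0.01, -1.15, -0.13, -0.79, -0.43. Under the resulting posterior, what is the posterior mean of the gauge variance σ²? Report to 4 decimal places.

With known mean μ and an Inverse-Gamma(α, β) prior on σ², the Normal likelihood is conjugate: posterior is Inv-Gamma(α + n/2, β + Σ(xᵢ−μ)²/2).
Σ(xᵢ−μ)² = (1.35)² + (0.01)² + (-1.15)² + (-0.13)² + (-0.79)² + (-0.43)² = 3.9710.
Posterior: Inv-Gamma(8.95 + 6/2, 16.54 + 3.9710/2) = Inv-Gamma(11.95, 18.52550).
E[σ²|data] = β/(α−1) = 18.52550/10.95 = 1.6918.

1.6918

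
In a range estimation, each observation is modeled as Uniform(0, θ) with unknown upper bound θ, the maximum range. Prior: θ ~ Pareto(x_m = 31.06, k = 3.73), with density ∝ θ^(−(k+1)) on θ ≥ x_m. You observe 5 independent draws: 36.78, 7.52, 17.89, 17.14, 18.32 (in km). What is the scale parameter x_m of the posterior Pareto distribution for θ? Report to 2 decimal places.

36.78

A Pareto(scale x_m, shape k) prior on the upper bound θ of Uniform(0, θ) is conjugate: posterior is Pareto(max(x_m, max xᵢ), k + n).
Sample maximum = 36.78; prior scale x_m = 31.06 → posterior scale = max = 36.78.
Posterior shape = 3.73 + 5 = 8.73.
Posterior scale x_m = 36.78.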